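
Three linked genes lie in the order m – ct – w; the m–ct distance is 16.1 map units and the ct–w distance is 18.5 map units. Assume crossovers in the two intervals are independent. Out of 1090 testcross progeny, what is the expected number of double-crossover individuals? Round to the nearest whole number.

32

Map distances give recombination frequencies of 0.161 and 0.185 for the two intervals.
With no interference, expected double-crossover frequency = 0.161 × 0.185 = 0.02978.
Expected number = 0.02978 × 1090 = 32.47 ≈ 32.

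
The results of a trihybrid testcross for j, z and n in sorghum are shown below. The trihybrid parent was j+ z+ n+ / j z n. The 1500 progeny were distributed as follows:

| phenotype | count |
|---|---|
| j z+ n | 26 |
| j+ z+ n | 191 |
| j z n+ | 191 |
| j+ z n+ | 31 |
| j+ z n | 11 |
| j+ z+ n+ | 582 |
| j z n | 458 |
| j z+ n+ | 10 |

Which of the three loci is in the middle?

j

The two rarest classes, j z+ n+ and j+ z n, are the double crossovers. Comparing them with the parentals, only the j allele has switched, so j is the middle locus and the order is n – j – z.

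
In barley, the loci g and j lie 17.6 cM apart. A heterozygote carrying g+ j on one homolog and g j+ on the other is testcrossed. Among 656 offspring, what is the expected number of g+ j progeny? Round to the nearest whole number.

A map distance of 17.6 cM corresponds to a recombination frequency of 0.176.
The F1 is g+ j / g j+, so g+ j is a parental gamete class with expected frequency (1 − r)/2 = 0.824/2 = 0.4120.
Expected number = 0.4120 × 656 = 270.27 ≈ 270.

270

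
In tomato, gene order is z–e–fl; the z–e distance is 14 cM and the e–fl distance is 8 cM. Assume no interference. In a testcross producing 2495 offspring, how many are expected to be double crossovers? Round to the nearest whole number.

Map distances give recombination frequencies of 0.140 and 0.080 for the two intervals.
With no interference, expected double-crossover frequency = 0.140 × 0.080 = 0.01120.
Expected number = 0.01120 × 2495 = 27.94 ≈ 28.

28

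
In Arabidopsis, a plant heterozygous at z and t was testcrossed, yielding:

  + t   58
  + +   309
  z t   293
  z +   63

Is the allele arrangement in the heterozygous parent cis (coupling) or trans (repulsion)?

cis

The two most frequent classes are + + (309) and z t (293); these are the parental (non-recombinant) types.
So the F1 carried + + on one chromosome and z t on the other — the recessive alleles are on the same chromosome (cis / coupling).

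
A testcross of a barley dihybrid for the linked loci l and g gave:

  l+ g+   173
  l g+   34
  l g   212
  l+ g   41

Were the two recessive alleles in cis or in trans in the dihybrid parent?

The two most frequent classes are l+ g+ (173) and l g (212); these are the parental (non-recombinant) types.
So the F1 carried l+ g+ on one chromosome and l g on the other — the recessive alleles are on the same chromosome (cis / coupling).

cis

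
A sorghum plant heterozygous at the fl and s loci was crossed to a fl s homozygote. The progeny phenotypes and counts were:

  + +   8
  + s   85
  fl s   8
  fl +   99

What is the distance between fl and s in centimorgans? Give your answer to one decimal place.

8.0 centimorgans

The two most frequent classes, + s (85) and fl + (99), are the parental types, so the F1 was + s / fl +.
The recombinant classes are + + and fl s: 8 + 8 = 16.
Recombination frequency = 16/200 = 0.0800 ≈ 8.0%, i.e. 8.0 centimorgans.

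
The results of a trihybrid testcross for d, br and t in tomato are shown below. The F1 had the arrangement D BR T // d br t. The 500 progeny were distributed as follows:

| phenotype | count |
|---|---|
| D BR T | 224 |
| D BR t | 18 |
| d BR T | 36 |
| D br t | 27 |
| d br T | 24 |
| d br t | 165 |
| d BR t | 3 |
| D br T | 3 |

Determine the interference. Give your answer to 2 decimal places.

0.09

The two rarest classes, D br T and d BR t, are the double crossovers. Comparing them with the parentals, only the br allele has switched, so br is the middle locus and the order is t – br – d.
t–br: (42 + 6)/500 = 0.0960; br–d: (63 + 6)/500 = 0.1380.
Expected DCO frequency = 0.0960 × 0.1380 ≈ 0.01325; observed = 6/500 ≈ 0.01200.
Coefficient of coincidence = 0.01200/0.01325 ≈ 0.91; interference = 1 − 0.91 = 0.09.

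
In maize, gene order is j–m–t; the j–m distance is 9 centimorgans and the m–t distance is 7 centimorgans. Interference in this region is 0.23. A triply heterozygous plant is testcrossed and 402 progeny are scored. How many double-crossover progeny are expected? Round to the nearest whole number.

2

Map distances give recombination frequencies of 0.090 and 0.070 for the two intervals.
With interference 0.23 (so coincidence = 0.77), expected double-crossover frequency = 0.090 × 0.070 × 0.77 = 0.00485.
Expected number = 0.00485 × 402 = 1.95 ≈ 2.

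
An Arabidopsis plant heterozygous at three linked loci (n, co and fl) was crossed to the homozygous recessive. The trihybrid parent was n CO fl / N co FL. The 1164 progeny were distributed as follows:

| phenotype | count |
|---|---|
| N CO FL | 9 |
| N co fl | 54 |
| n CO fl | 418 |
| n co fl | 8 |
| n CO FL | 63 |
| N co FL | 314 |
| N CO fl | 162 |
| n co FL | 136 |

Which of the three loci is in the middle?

The two rarest classes, n co fl and N CO FL, are the double crossovers. Comparing them with the parentals, only the co allele has switched, so co is the middle locus and the order is fl – co – n.

co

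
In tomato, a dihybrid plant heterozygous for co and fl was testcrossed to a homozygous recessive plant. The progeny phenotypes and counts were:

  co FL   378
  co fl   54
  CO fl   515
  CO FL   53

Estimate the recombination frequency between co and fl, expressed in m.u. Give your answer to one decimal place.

The two most frequent classes, CO fl (515) and co FL (378), are the parental types, so the F1 was CO fl / co FL.
The recombinant classes are CO FL and co fl: 53 + 54 = 107.
Recombination frequency = 107/1000 = 0.1070 ≈ 10.7%, i.e. 10.7 m.u.

10.7 m.u.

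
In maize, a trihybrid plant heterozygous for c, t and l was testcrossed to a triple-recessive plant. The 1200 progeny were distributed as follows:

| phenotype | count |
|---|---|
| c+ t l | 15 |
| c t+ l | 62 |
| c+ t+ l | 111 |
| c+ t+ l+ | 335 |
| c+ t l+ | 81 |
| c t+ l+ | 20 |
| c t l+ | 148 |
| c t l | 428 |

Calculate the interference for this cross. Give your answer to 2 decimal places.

The two most frequent reciprocal classes, c t l and c+ t+ l+, are the parental types, so the F1 was c t l / c+ t+ l+.
The two rarest classes, c+ t l and c t+ l+, are the double crossovers. Comparing them with the parentals, only the c allele has switched, so c is the middle locus and the order is l – c – t.
l–c: (259 + 35)/1200 = 0.2450; c–t: (143 + 35)/1200 = 0.1483.
Expected DCO frequency = 0.2450 × 0.1483 ≈ 0.03633; observed = 35/1200 ≈ 0.02917.
Coefficient of coincidence = 0.02917/0.03633 ≈ 0.80; interference = 1 − 0.80 = 0.20.

0.20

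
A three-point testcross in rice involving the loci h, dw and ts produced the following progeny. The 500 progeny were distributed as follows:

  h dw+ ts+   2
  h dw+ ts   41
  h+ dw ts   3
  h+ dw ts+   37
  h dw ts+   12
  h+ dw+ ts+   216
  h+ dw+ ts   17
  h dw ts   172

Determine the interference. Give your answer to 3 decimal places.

0.114

The two most frequent reciprocal classes, h dw ts and h+ dw+ ts+, are the parental types, so the F1 was h dw ts / h+ dw+ ts+.
The two rarest classes, h+ dw ts and h dw+ ts+, are the double crossovers. Comparing them with the parentals, only the h allele has switched, so h is the middle locus and the order is ts – h – dw.
ts–h: (29 + 5)/500 = 0.0680; h–dw: (78 + 5)/500 = 0.1660.
Expected DCO frequency = 0.0680 × 0.1660 ≈ 0.01129; observed = 5/500 ≈ 0.01000.
Coefficient of coincidence = 0.01000/0.01129 ≈ 0.886; interference = 1 − 0.886 = 0.114.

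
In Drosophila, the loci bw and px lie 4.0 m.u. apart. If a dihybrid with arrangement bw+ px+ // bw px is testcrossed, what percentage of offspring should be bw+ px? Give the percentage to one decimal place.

2.0%

A map distance of 4.0 m.u. corresponds to a recombination frequency of 0.040.
The F1 is bw+ px+ / bw px, so bw+ px is a recombinant gamete class with expected frequency r/2 = 0.040/2 = 0.0200.
That is 0.0200 = 2.0% of the progeny.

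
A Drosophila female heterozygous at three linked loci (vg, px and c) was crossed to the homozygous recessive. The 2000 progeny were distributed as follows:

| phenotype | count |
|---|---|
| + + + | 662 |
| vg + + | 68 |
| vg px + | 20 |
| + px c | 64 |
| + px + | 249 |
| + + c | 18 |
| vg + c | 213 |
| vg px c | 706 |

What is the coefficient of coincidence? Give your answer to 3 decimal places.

The two most frequent reciprocal classes, vg px c and + + +, are the parental types, so the F1 was vg px c / + + +.
The two rarest classes, vg px + and + + c, are the double crossovers. Comparing them with the parentals, only the c allele has switched, so c is the middle locus and the order is vg – c – px.
vg–c: (132 + 38)/2000 = 0.0850; c–px: (462 + 38)/2000 = 0.2500.
Expected DCO frequency = 0.0850 × 0.2500 ≈ 0.02125; observed = 38/2000 ≈ 0.01900.
Coefficient of coincidence = 0.01900/0.02125 ≈ 0.894.

0.894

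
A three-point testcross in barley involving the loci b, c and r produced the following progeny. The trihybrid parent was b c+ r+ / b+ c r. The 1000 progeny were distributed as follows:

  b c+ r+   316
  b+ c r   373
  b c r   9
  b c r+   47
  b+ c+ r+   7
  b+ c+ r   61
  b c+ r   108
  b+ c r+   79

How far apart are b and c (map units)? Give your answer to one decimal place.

12.4 map units

The two rarest classes, b+ c+ r+ and b c r, are the double crossovers. Comparing them with the parentals, only the b allele has switched, so b is the middle locus and the order is c – b – r.
Crossovers in the c–b interval produce the single-crossover classes b c r+ and b+ c+ r (47 + 61 = 108) plus the double crossovers (16).
RF(c–b) = (108 + 16) / 1000 = 124/1000 = 0.1240 → 12.4 map units.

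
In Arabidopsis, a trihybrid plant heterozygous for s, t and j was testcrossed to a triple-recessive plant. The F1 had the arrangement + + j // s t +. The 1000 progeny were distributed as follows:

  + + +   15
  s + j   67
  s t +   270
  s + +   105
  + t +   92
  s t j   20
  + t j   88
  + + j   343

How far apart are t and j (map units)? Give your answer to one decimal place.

22.8 map units

The two rarest classes, + + + and s t j, are the double crossovers. Comparing them with the parentals, only the j allele has switched, so j is the middle locus and the order is s – j – t.
Crossovers in the j–t interval produce the single-crossover classes + t j and s + + (88 + 105 = 193) plus the double crossovers (35).
RF(j–t) = (193 + 35) / 1000 = 228/1000 = 0.2280 → 22.8 map units.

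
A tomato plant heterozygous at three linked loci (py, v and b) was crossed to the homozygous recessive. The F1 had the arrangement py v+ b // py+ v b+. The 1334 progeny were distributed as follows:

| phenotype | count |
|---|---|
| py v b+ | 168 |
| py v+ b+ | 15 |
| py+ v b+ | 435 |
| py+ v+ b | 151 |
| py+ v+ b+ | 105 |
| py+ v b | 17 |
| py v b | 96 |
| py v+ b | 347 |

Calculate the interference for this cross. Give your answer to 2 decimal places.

The two rarest classes, py v+ b+ and py+ v b, are the double crossovers. Comparing them with the parentals, only the b allele has switched, so b is the middle locus and the order is v – b – py.
v–b: (201 + 32)/1334 = 0.1747; b–py: (319 + 32)/1334 = 0.2631.
Expected DCO frequency = 0.1747 × 0.2631 ≈ 0.04596; observed = 32/1334 ≈ 0.02399.
Coefficient of coincidence = 0.02399/0.04596 ≈ 0.52; interference = 1 − 0.52 = 0.48.

0.48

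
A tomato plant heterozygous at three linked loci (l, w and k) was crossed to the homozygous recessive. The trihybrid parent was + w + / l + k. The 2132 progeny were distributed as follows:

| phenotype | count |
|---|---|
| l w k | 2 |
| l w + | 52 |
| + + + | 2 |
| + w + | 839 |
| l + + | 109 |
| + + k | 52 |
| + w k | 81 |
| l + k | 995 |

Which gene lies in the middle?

The two rarest classes, + + + and l w k, are the double crossovers. Comparing them with the parentals, only the w allele has switched, so w is the middle locus and the order is l – w – k.

w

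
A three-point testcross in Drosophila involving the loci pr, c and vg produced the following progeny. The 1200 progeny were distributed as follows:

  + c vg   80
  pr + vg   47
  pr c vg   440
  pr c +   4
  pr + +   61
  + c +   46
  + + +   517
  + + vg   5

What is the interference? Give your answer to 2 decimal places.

0.29

The two most frequent reciprocal classes, pr c vg and + + +, are the parental types, so the F1 was pr c vg / + + +.
The two rarest classes, pr c + and + + vg, are the double crossovers. Comparing them with the parentals, only the vg allele has switched, so vg is the middle locus and the order is pr – vg – c.
pr–vg: (141 + 9)/1200 = 0.1250; vg–c: (93 + 9)/1200 = 0.0850.
Expected DCO frequency = 0.1250 × 0.0850 ≈ 0.01063; observed = 9/1200 ≈ 0.00750.
Coefficient of coincidence = 0.00750/0.01063 ≈ 0.71; interference = 1 − 0.71 = 0.29.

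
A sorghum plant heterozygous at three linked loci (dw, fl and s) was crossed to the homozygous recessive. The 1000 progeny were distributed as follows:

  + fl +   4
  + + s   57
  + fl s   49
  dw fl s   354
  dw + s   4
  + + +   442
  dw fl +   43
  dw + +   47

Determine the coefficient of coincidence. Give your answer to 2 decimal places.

The two most frequent reciprocal classes, dw fl s and + + +, are the parental types, so the F1 was dw fl s / + + +.
The two rarest classes, dw + s and + fl +, are the double crossovers. Comparing them with the parentals, only the fl allele has switched, so fl is the middle locus and the order is s – fl – dw.
s–fl: (100 + 8)/1000 = 0.1080; fl–dw: (96 + 8)/1000 = 0.1040.
Expected DCO frequency = 0.1080 × 0.1040 ≈ 0.01123; observed = 8/1000 ≈ 0.00800.
Coefficient of coincidence = 0.00800/0.01123 ≈ 0.71.

0.71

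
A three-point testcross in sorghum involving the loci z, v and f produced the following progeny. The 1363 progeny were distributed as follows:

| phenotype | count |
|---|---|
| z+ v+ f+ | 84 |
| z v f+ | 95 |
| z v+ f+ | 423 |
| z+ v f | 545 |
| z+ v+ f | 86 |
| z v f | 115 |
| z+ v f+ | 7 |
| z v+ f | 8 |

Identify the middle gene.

f

The two most frequent reciprocal classes, z v+ f+ and z+ v f, are the parental types, so the F1 was z v+ f+ / z+ v f.
The two rarest classes, z v+ f and z+ v f+, are the double crossovers. Comparing them with the parentals, only the f allele has switched, so f is the middle locus and the order is v – f – z.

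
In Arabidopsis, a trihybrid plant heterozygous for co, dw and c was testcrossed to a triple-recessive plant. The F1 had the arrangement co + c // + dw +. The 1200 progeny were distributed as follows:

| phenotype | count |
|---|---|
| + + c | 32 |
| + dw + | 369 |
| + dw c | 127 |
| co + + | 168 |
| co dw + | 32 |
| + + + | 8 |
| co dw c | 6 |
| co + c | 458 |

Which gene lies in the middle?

dw

The two rarest classes, co dw c and + + +, are the double crossovers. Comparing them with the parentals, only the dw allele has switched, so dw is the middle locus and the order is co – dw – c.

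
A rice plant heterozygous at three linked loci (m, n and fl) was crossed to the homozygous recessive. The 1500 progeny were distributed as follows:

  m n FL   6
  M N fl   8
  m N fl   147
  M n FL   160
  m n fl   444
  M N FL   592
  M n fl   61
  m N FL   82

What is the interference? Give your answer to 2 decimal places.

The two most frequent reciprocal classes, m n fl and M N FL, are the parental types, so the F1 was m n fl / M N FL.
The two rarest classes, m n FL and M N fl, are the double crossovers. Comparing them with the parentals, only the fl allele has switched, so fl is the middle locus and the order is m – fl – n.
m–fl: (143 + 14)/1500 = 0.1047; fl–n: (307 + 14)/1500 = 0.2140.
Expected DCO frequency = 0.1047 × 0.2140 ≈ 0.02241; observed = 14/1500 ≈ 0.00933.
Coefficient of coincidence = 0.00933/0.02241 ≈ 0.42; interference = 1 − 0.42 = 0.58.

0.58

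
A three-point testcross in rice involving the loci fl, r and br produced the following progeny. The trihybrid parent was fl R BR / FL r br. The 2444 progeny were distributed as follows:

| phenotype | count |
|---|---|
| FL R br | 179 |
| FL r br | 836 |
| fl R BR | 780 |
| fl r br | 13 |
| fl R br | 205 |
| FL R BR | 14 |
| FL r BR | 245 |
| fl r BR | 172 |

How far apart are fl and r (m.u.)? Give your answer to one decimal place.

15.5 m.u.

The two rarest classes, FL R BR and fl r br, are the double crossovers. Comparing them with the parentals, only the fl allele has switched, so fl is the middle locus and the order is br – fl – r.
Crossovers in the fl–r interval produce the single-crossover classes fl r BR and FL R br (172 + 179 = 351) plus the double crossovers (27).
RF(fl–r) = (351 + 27) / 2444 = 378/2444 = 0.1547 → 15.5 m.u.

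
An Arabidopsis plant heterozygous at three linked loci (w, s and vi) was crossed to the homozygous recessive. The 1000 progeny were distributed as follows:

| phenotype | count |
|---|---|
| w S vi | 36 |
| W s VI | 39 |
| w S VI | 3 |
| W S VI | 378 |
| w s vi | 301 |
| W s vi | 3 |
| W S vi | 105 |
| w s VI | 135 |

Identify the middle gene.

The two most frequent reciprocal classes, W S VI and w s vi, are the parental types, so the F1 was W S VI / w s vi.
The two rarest classes, w S VI and W s vi, are the double crossovers. Comparing them with the parentals, only the w allele has switched, so w is the middle locus and the order is vi – w – s.

w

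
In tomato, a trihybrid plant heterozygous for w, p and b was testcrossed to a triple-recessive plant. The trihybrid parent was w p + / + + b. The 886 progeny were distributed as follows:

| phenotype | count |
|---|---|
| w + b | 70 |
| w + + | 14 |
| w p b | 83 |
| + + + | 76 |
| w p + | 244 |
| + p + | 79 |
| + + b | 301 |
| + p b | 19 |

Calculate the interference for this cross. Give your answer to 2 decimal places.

The two rarest classes, w + + and + p b, are the double crossovers. Comparing them with the parentals, only the p allele has switched, so p is the middle locus and the order is b – p – w.
b–p: (159 + 33)/886 = 0.2167; p–w: (149 + 33)/886 = 0.2054.
Expected DCO frequency = 0.2167 × 0.2054 ≈ 0.04451; observed = 33/886 ≈ 0.03725.
Coefficient of coincidence = 0.03725/0.04451 ≈ 0.84; interference = 1 − 0.84 = 0.16.

0.16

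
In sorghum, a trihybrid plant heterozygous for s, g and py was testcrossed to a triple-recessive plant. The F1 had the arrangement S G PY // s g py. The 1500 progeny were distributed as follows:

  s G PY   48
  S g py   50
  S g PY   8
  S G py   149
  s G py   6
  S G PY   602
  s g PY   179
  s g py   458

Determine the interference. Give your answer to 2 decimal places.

0.45

The two rarest classes, S g PY and s G py, are the double crossovers. Comparing them with the parentals, only the g allele has switched, so g is the middle locus and the order is py – g – s.
py–g: (328 + 14)/1500 = 0.2280; g–s: (98 + 14)/1500 = 0.0747.
Expected DCO frequency = 0.2280 × 0.0747 ≈ 0.01703; observed = 14/1500 ≈ 0.00933.
Coefficient of coincidence = 0.00933/0.01703 ≈ 0.55; interference = 1 − 0.55 = 0.45.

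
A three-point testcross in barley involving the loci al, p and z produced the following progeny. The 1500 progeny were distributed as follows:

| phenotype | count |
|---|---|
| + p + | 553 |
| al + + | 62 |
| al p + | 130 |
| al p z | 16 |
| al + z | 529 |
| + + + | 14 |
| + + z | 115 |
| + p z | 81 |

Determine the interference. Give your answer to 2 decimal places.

The two most frequent reciprocal classes, + p + and al + z, are the parental types, so the F1 was + p + / al + z.
The two rarest classes, + + + and al p z, are the double crossovers. Comparing them with the parentals, only the p allele has switched, so p is the middle locus and the order is al – p – z.
al–p: (245 + 30)/1500 = 0.1833; p–z: (143 + 30)/1500 = 0.1153.
Expected DCO frequency = 0.1833 × 0.1153 ≈ 0.02113; observed = 30/1500 ≈ 0.02000.
Coefficient of coincidence = 0.02000/0.02113 ≈ 0.95; interference = 1 − 0.95 = 0.05.

0.05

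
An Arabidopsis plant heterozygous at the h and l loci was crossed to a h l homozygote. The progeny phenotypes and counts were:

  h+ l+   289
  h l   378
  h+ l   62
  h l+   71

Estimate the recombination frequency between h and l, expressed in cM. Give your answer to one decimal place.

16.6 cM

The two most frequent classes, h+ l+ (289) and h l (378), are the parental types, so the F1 was h+ l+ / h l.
The recombinant classes are h+ l and h l+: 62 + 71 = 133.
Recombination frequency = 133/800 = 0.1663 ≈ 16.6%, i.e. 16.6 cM.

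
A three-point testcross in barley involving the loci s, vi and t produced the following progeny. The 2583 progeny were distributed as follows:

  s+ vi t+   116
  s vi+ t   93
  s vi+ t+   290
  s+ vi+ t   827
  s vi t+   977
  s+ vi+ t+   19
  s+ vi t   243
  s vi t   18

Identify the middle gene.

The two most frequent reciprocal classes, s+ vi+ t and s vi t+, are the parental types, so the F1 was s+ vi+ t / s vi t+.
The two rarest classes, s+ vi+ t+ and s vi t, are the double crossovers. Comparing them with the parentals, only the t allele has switched, so t is the middle locus and the order is vi – t – s.

t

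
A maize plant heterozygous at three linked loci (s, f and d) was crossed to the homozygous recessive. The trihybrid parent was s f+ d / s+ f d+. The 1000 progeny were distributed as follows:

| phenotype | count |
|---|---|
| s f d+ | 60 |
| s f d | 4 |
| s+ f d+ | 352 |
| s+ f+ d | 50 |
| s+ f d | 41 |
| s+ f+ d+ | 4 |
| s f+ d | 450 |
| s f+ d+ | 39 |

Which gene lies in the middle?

f

The two rarest classes, s f d and s+ f+ d+, are the double crossovers. Comparing them with the parentals, only the f allele has switched, so f is the middle locus and the order is d – f – s.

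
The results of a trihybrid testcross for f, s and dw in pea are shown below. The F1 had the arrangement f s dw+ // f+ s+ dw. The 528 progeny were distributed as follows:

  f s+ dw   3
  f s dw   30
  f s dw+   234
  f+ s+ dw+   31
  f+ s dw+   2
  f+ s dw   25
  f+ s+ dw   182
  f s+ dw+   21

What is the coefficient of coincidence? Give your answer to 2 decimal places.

0.78

The two rarest classes, f+ s dw+ and f s+ dw, are the double crossovers. Comparing them with the parentals, only the f allele has switched, so f is the middle locus and the order is s – f – dw.
s–f: (46 + 5)/528 = 0.0966; f–dw: (61 + 5)/528 = 0.1250.
Expected DCO frequency = 0.0966 × 0.1250 ≈ 0.01208; observed = 5/528 ≈ 0.00947.
Coefficient of coincidence = 0.00947/0.01208 ≈ 0.78.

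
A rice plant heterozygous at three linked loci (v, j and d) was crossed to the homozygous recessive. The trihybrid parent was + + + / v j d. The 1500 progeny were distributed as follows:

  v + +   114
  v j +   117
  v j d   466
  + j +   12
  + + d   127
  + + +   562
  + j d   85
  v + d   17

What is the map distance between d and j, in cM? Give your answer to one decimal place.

The two rarest classes, + j + and v + d, are the double crossovers. Comparing them with the parentals, only the j allele has switched, so j is the middle locus and the order is v – j – d.
Crossovers in the j–d interval produce the single-crossover classes + + d and v j + (127 + 117 = 244) plus the double crossovers (29).
RF(j–d) = (244 + 29) / 1500 = 273/1500 = 0.1820 → 18.2 cM.

18.2 cM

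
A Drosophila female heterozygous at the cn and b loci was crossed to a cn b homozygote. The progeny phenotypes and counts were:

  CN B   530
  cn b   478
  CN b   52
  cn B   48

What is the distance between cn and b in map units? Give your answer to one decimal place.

9.0 map units

The two most frequent classes, CN B (530) and cn b (478), are the parental types, so the F1 was CN B / cn b.
The recombinant classes are CN b and cn B: 52 + 48 = 100.
Recombination frequency = 100/1108 = 0.0903 ≈ 9.0%, i.e. 9.0 map units.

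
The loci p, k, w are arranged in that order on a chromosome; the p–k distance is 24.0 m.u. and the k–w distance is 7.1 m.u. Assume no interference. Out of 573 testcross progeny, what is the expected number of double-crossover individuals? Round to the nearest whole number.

10

Map distances give recombination frequencies of 0.240 and 0.071 for the two intervals.
With no interference, expected double-crossover frequency = 0.240 × 0.071 = 0.01704.
Expected number = 0.01704 × 573 = 9.76 ≈ 10.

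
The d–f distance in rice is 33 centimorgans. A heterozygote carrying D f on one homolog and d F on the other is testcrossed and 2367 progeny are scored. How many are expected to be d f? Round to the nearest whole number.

391

A map distance of 33 centimorgans corresponds to a recombination frequency of 0.330.
The F1 is D f / d F, so d f is a recombinant gamete class with expected frequency r/2 = 0.330/2 = 0.1650.
Expected number = 0.1650 × 2367 = 390.56 ≈ 391.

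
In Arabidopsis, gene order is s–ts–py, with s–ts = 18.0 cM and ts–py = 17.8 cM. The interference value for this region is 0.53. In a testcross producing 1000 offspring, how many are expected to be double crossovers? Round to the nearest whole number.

15

Map distances give recombination frequencies of 0.180 and 0.178 for the two intervals.
With interference 0.53 (so coincidence = 0.47), expected double-crossover frequency = 0.180 × 0.178 × 0.47 = 0.01506.
Expected number = 0.01506 × 1000 = 15.06 ≈ 15.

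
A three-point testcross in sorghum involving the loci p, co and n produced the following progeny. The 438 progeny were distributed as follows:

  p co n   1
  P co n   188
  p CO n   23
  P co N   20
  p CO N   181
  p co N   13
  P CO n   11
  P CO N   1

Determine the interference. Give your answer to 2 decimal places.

0.25

The two most frequent reciprocal classes, P co n and p CO N, are the parental types, so the F1 was P co n / p CO N.
The two rarest classes, p co n and P CO N, are the double crossovers. Comparing them with the parentals, only the p allele has switched, so p is the middle locus and the order is n – p – co.
n–p: (43 + 2)/438 = 0.1027; p–co: (24 + 2)/438 = 0.0594.
Expected DCO frequency = 0.1027 × 0.0594 ≈ 0.00610; observed = 2/438 ≈ 0.00457.
Coefficient of coincidence = 0.00457/0.00610 ≈ 0.75; interference = 1 − 0.75 = 0.25.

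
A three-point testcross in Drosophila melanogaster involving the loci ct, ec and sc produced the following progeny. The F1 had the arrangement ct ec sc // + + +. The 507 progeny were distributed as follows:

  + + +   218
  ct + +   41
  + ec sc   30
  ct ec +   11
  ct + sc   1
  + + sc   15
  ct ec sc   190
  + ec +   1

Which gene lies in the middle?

ec

The two rarest classes, ct + sc and + ec +, are the double crossovers. Comparing them with the parentals, only the ec allele has switched, so ec is the middle locus and the order is ct – ec – sc.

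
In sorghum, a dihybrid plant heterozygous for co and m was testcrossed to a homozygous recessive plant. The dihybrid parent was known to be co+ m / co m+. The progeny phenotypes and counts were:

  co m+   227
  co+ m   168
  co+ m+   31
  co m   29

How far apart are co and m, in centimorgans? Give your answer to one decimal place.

13.2 centimorgans

The recombinant classes are co+ m+ and co m: 31 + 29 = 60.
Recombination frequency = 60/455 = 0.1319 ≈ 13.2%, i.e. 13.2 centimorgans.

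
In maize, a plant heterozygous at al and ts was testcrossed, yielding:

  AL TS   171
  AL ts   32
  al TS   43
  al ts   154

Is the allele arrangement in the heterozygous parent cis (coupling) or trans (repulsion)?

cis

The two most frequent classes are AL TS (171) and al ts (154); these are the parental (non-recombinant) types.
So the F1 carried AL TS on one chromosome and al ts on the other — the recessive alleles are on the same chromosome (cis / coupling).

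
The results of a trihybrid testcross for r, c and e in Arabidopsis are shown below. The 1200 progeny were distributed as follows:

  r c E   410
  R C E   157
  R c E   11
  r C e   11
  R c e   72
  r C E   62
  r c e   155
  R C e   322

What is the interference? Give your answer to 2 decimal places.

0.49

The two most frequent reciprocal classes, r c E and R C e, are the parental types, so the F1 was r c E / R C e.
The two rarest classes, R c E and r C e, are the double crossovers. Comparing them with the parentals, only the r allele has switched, so r is the middle locus and the order is c – r – e.
c–r: (134 + 22)/1200 = 0.1300; r–e: (312 + 22)/1200 = 0.2783.
Expected DCO frequency = 0.1300 × 0.2783 ≈ 0.03618; observed = 22/1200 ≈ 0.01833.
Coefficient of coincidence = 0.01833/0.03618 ≈ 0.51; interference = 1 − 0.51 = 0.49.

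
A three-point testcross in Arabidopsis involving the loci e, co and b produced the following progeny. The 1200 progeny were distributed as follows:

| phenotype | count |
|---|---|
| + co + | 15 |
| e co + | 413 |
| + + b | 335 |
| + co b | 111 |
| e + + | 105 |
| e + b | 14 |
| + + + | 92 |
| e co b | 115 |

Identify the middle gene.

e

The two most frequent reciprocal classes, e co + and + + b, are the parental types, so the F1 was e co + / + + b.
The two rarest classes, + co + and e + b, are the double crossovers. Comparing them with the parentals, only the e allele has switched, so e is the middle locus and the order is co – e – b.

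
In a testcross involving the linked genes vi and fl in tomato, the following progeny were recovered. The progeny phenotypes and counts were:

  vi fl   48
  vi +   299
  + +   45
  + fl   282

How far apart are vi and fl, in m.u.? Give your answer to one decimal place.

13.8 m.u.

The two most frequent classes, + fl (282) and vi + (299), are the parental types, so the F1 was + fl / vi +.
The recombinant classes are + + and vi fl: 45 + 48 = 93.
Recombination frequency = 93/674 = 0.1380 ≈ 13.8%, i.e. 13.8 m.u.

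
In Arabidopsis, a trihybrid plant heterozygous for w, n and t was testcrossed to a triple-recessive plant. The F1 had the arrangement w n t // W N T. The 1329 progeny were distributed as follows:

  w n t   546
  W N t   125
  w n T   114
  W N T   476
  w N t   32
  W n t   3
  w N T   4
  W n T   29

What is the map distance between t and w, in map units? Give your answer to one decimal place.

The two rarest classes, W n t and w N T, are the double crossovers. Comparing them with the parentals, only the w allele has switched, so w is the middle locus and the order is t – w – n.
Crossovers in the t–w interval produce the single-crossover classes w n T and W N t (114 + 125 = 239) plus the double crossovers (7).
RF(t–w) = (239 + 7) / 1329 = 246/1329 = 0.1851 → 18.5 map units.

18.5 map units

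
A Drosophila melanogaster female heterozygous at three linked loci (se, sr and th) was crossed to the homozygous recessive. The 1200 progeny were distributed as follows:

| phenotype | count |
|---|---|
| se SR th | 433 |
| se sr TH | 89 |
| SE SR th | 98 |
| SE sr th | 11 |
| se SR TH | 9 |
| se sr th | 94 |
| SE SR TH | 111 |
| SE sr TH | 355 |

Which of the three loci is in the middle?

The two most frequent reciprocal classes, SE sr TH and se SR th, are the parental types, so the F1 was SE sr TH / se SR th.
The two rarest classes, SE sr th and se SR TH, are the double crossovers. Comparing them with the parentals, only the th allele has switched, so th is the middle locus and the order is sr – th – se.

th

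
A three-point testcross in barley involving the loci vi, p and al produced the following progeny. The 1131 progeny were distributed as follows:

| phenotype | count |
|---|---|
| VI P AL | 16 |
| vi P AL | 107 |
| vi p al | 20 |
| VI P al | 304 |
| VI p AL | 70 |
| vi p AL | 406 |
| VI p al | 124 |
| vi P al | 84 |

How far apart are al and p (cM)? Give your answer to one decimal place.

23.6 cM

The two most frequent reciprocal classes, vi p AL and VI P al, are the parental types, so the F1 was vi p AL / VI P al.
The two rarest classes, vi p al and VI P AL, are the double crossovers. Comparing them with the parentals, only the al allele has switched, so al is the middle locus and the order is p – al – vi.
Crossovers in the p–al interval produce the single-crossover classes vi P AL and VI p al (107 + 124 = 231) plus the double crossovers (36).
RF(p–al) = (231 + 36) / 1131 = 267/1131 = 0.2361 → 23.6 cM.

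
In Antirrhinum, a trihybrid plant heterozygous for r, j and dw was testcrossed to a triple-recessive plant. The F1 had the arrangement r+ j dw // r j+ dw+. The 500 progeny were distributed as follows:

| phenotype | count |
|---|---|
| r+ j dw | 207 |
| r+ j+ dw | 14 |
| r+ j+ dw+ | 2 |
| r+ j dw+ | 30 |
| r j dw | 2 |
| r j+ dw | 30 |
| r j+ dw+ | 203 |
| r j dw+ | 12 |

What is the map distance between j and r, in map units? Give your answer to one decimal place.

The two rarest classes, r j dw and r+ j+ dw+, are the double crossovers. Comparing them with the parentals, only the r allele has switched, so r is the middle locus and the order is dw – r – j.
Crossovers in the r–j interval produce the single-crossover classes r+ j+ dw and r j dw+ (14 + 12 = 26) plus the double crossovers (4).
RF(r–j) = (26 + 4) / 500 = 30/500 = 0.0600 → 6.0 map units.

6.0 map units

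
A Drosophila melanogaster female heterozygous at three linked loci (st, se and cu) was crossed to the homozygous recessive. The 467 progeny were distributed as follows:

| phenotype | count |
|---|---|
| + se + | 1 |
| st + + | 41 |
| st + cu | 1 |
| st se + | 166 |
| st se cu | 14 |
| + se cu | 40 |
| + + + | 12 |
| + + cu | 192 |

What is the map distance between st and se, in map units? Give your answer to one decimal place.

The two most frequent reciprocal classes, + + cu and st se +, are the parental types, so the F1 was + + cu / st se +.
The two rarest classes, st + cu and + se +, are the double crossovers. Comparing them with the parentals, only the st allele has switched, so st is the middle locus and the order is cu – st – se.
Crossovers in the st–se interval produce the single-crossover classes + se cu and st + + (40 + 41 = 81) plus the double crossovers (2).
RF(st–se) = (81 + 2) / 467 = 83/467 = 0.1777 → 17.8 map units.

17.8 map units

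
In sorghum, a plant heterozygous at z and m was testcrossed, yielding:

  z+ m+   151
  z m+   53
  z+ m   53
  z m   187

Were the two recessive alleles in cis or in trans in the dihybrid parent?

The two most frequent classes are z+ m+ (151) and z m (187); these are the parental (non-recombinant) types.
So the F1 carried z+ m+ on one chromosome and z m on the other — the recessive alleles are on the same chromosome (cis / coupling).

cis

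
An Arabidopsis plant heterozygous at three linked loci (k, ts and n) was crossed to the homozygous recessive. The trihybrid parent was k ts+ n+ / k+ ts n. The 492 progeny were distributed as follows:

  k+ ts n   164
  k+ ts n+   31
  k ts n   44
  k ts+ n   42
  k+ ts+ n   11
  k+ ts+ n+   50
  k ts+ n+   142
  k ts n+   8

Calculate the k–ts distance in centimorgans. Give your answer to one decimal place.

23.0 centimorgans

The two rarest classes, k ts n+ and k+ ts+ n, are the double crossovers. Comparing them with the parentals, only the ts allele has switched, so ts is the middle locus and the order is n – ts – k.
Crossovers in the ts–k interval produce the single-crossover classes k+ ts+ n+ and k ts n (50 + 44 = 94) plus the double crossovers (19).
RF(ts–k) = (94 + 19) / 492 = 113/492 = 0.2297 → 23.0 centimorgans.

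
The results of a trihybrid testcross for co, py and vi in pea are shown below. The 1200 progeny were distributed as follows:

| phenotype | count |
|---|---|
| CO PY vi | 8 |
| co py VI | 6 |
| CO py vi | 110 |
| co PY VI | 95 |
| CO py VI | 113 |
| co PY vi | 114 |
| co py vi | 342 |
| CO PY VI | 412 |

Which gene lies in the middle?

The two most frequent reciprocal classes, CO PY VI and co py vi, are the parental types, so the F1 was CO PY VI / co py vi.
The two rarest classes, CO PY vi and co py VI, are the double crossovers. Comparing them with the parentals, only the vi allele has switched, so vi is the middle locus and the order is py – vi – co.

vi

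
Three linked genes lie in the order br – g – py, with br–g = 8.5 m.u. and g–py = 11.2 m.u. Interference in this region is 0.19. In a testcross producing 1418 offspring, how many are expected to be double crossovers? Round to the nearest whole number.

Map distances give recombination frequencies of 0.085 and 0.112 for the two intervals.
With interference 0.19 (so coincidence = 0.81), expected double-crossover frequency = 0.085 × 0.112 × 0.81 = 0.00771.
Expected number = 0.00771 × 1418 = 10.93 ≈ 11.

11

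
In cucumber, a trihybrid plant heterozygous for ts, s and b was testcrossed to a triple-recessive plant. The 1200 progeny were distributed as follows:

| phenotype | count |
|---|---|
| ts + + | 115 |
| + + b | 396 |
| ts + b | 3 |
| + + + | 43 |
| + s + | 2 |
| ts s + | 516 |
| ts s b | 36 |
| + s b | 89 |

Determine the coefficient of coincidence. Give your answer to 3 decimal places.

The two most frequent reciprocal classes, ts s + and + + b, are the parental types, so the F1 was ts s + / + + b.
The two rarest classes, + s + and ts + b, are the double crossovers. Comparing them with the parentals, only the ts allele has switched, so ts is the middle locus and the order is s – ts – b.
s–ts: (204 + 5)/1200 = 0.1742; ts–b: (79 + 5)/1200 = 0.0700.
Expected DCO frequency = 0.1742 × 0.0700 ≈ 0.01219; observed = 5/1200 ≈ 0.00417.
Coefficient of coincidence = 0.00417/0.01219 ≈ 0.342.

0.342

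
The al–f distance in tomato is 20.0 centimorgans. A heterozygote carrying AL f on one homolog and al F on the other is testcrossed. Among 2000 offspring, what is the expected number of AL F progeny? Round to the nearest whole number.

A map distance of 20.0 centimorgans corresponds to a recombination frequency of 0.200.
The F1 is AL f / al F, so AL F is a recombinant gamete class with expected frequency r/2 = 0.200/2 = 0.1000.
Expected number = 0.1000 × 2000 = 200.00 ≈ 200.

200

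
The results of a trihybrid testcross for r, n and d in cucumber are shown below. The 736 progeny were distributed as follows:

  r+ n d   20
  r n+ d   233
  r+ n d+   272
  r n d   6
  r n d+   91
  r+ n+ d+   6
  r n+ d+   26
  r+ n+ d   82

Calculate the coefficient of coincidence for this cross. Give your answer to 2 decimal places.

The two most frequent reciprocal classes, r n+ d and r+ n d+, are the parental types, so the F1 was r n+ d / r+ n d+.
The two rarest classes, r n d and r+ n+ d+, are the double crossovers. Comparing them with the parentals, only the n allele has switched, so n is the middle locus and the order is r – n – d.
r–n: (173 + 12)/736 = 0.2514; n–d: (46 + 12)/736 = 0.0788.
Expected DCO frequency = 0.2514 × 0.0788 ≈ 0.01981; observed = 12/736 ≈ 0.01630.
Coefficient of coincidence = 0.01630/0.01981 ≈ 0.82.

0.82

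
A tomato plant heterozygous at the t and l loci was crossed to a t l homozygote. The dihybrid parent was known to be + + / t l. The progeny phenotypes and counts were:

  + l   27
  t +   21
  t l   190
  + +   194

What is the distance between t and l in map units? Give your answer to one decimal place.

The recombinant classes are + l and t +: 27 + 21 = 48.
Recombination frequency = 48/432 = 0.1111 ≈ 11.1%, i.e. 11.1 map units.

11.1 map units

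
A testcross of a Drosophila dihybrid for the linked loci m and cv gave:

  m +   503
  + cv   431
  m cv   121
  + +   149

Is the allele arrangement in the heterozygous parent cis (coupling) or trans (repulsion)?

The two most frequent classes are + cv (431) and m + (503); these are the parental (non-recombinant) types.
So the F1 carried + cv on one chromosome and m + on the other — the recessive alleles are on opposite chromosomes (trans / repulsion).

trans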